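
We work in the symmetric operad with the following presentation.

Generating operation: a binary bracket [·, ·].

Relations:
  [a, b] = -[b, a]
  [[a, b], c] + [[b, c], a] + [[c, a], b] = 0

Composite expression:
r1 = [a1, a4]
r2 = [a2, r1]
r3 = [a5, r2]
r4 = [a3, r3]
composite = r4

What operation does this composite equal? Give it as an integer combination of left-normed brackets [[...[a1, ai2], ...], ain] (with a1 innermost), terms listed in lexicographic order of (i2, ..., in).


-[[[[a1, a4], a2], a5], a3]


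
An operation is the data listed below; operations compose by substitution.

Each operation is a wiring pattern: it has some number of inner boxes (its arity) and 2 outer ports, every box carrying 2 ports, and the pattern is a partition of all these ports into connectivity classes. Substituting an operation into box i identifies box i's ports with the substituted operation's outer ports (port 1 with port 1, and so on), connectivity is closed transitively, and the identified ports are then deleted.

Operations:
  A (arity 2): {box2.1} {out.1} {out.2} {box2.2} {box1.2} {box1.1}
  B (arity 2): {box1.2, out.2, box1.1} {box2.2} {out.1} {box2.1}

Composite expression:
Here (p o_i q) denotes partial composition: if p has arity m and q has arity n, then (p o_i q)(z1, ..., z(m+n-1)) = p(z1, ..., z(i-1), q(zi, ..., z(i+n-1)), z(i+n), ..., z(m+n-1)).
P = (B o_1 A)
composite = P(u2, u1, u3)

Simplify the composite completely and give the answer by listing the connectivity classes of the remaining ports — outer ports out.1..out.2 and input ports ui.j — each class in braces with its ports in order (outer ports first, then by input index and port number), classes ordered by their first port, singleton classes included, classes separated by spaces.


{out.1} {out.2} {u1.1} {u1.2} {u2.1} {u2.2} {u3.1} {u3.2}


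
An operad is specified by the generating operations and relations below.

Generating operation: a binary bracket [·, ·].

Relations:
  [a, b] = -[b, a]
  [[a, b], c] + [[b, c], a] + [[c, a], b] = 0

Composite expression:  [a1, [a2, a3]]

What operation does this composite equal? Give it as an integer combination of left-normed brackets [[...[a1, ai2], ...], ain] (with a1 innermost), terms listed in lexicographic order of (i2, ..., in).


In the tensor algebra, words opening a1 carry the a1-anchored form.
Composite bracket: [a1, [a2, a3]]
Under [a, b] = ab - ba we get 4 signed associative words (2^2 = 4).
Collect the words opening with a1:
  sign of a1a2a3 is +1, so it contributes +[[a1, a2], a3]
  sign of a1a3a2 is -1, so it contributes -[[a1, a3], a2]

[[a1, a2], a3] - [[a1, a3], a2]


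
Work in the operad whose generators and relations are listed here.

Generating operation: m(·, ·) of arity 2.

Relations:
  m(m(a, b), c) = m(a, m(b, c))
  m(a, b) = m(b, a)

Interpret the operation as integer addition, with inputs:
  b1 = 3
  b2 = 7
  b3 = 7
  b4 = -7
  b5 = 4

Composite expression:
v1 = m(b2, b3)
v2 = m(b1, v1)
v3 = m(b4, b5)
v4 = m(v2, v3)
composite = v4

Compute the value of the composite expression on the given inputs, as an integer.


14


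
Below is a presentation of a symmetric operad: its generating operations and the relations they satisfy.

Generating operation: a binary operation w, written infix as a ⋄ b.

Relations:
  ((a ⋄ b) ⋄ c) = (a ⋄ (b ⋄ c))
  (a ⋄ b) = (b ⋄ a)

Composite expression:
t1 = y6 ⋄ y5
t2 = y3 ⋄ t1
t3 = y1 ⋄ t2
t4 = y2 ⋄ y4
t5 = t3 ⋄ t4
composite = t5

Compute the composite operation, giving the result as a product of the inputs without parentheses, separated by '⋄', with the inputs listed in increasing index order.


y1 ⋄ y2 ⋄ y3 ⋄ y4 ⋄ y5 ⋄ y6

Key point: w commutes, so take the y-inputs in any fixed order.
(y6 ⋄ y5) linearizes to y6 ⋄ y5
(y3 ⋄ (y6 ⋄ y5)) linearizes to y3 ⋄ y6 ⋄ y5
(y1 ⋄ (y3 ⋄ (y6 ⋄ y5))) linearizes to y1 ⋄ y3 ⋄ y6 ⋄ y5
(y2 ⋄ y4) linearizes to y2 ⋄ y4
((y1 ⋄ (y3 ⋄ (y6 ⋄ y5))) ⋄ (y2 ⋄ y4)) linearizes to y1 ⋄ y3 ⋄ y6 ⋄ y5 ⋄ y2 ⋄ y4
commutativity sorts the factors: y1 ⋄ y2 ⋄ y3 ⋄ y4 ⋄ y5 ⋄ y6


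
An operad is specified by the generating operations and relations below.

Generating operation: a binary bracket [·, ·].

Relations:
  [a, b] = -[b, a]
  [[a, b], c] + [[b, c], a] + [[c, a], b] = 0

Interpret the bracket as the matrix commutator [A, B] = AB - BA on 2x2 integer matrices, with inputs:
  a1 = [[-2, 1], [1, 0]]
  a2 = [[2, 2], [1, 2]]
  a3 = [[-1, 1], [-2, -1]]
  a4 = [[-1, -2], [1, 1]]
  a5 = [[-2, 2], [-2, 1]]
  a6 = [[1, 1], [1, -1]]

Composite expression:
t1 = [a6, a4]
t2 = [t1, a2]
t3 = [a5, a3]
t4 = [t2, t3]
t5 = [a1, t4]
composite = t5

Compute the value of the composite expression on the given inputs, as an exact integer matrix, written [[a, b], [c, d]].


[[84, 156], [12, -84]]

[a6, a4] = [[3, -2], [-4, -3]]
[[a6, a4], a2] = [[6, 12], [-6, -6]]
[a5, a3] = [[-2, -3], [-6, 2]]
[[[a6, a4], a2], [a5, a3]] = [[-90, 12], [96, 90]]
[a1, [[[a6, a4], a2], [a5, a3]]] = [[84, 156], [12, -84]]


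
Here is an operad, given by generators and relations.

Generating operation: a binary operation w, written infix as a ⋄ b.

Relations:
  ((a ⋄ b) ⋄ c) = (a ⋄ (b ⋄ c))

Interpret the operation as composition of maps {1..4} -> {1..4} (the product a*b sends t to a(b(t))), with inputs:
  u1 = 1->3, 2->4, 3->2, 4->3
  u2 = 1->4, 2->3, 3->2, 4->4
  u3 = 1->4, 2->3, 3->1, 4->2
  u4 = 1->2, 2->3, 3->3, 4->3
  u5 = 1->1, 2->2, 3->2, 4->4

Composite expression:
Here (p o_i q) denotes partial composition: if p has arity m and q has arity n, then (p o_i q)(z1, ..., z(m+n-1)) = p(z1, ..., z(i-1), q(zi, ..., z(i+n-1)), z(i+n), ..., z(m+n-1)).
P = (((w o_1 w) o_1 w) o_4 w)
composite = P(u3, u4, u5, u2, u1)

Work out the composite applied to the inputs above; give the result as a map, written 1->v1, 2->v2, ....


1->1, 2->1, 3->1, 4->1

(u3 ⋄ u4) = 1->3, 2->1, 3->1, 4->1
((u3 ⋄ u4) ⋄ u5) = 1->3, 2->1, 3->1, 4->1
(u2 ⋄ u1) = 1->2, 2->4, 3->3, 4->2
(((u3 ⋄ u4) ⋄ u5) ⋄ (u2 ⋄ u1)) = 1->1, 2->1, 3->1, 4->1


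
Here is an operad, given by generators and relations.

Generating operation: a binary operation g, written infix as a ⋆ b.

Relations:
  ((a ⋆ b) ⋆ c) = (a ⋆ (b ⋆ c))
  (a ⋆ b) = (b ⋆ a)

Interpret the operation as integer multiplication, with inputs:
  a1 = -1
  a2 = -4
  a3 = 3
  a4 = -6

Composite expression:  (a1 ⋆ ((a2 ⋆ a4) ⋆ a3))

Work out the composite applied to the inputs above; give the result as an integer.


-72

(a2 ⋆ a4) = 24
((a2 ⋆ a4) ⋆ a3) = 72
(a1 ⋆ ((a2 ⋆ a4) ⋆ a3)) = -72


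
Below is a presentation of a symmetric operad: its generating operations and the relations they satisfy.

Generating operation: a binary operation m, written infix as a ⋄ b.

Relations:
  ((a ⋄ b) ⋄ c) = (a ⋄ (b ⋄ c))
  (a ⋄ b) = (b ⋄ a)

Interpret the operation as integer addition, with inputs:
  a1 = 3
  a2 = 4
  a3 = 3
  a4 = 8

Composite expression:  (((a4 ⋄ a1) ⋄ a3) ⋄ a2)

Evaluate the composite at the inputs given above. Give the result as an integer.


(a4 ⋄ a1) = 11
((a4 ⋄ a1) ⋄ a3) = 14
(((a4 ⋄ a1) ⋄ a3) ⋄ a2) = 18

18


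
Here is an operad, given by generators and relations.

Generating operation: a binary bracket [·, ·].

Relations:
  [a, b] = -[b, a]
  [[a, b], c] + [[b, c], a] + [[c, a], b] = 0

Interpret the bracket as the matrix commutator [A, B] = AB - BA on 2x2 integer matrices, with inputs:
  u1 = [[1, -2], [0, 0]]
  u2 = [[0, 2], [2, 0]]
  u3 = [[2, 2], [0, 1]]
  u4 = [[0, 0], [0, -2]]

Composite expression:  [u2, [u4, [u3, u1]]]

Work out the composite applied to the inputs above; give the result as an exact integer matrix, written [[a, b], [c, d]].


[[16, 0], [0, -16]]

[u3, u1] = [[0, -4], [0, 0]]
[u4, [u3, u1]] = [[0, -8], [0, 0]]
[u2, [u4, [u3, u1]]] = [[16, 0], [0, -16]]


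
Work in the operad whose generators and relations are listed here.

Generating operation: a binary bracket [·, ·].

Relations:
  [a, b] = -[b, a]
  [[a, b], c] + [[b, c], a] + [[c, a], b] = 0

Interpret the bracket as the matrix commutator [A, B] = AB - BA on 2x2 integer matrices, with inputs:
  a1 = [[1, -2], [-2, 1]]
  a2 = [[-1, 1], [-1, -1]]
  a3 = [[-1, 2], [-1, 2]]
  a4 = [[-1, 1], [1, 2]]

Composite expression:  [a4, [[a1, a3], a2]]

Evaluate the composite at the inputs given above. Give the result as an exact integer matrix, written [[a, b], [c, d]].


[a1, a3] = [[6, -6], [6, -6]]
[[a1, a3], a2] = [[0, 12], [12, 0]]
[a4, [[a1, a3], a2]] = [[0, -36], [36, 0]]

[[0, -36], [36, 0]]


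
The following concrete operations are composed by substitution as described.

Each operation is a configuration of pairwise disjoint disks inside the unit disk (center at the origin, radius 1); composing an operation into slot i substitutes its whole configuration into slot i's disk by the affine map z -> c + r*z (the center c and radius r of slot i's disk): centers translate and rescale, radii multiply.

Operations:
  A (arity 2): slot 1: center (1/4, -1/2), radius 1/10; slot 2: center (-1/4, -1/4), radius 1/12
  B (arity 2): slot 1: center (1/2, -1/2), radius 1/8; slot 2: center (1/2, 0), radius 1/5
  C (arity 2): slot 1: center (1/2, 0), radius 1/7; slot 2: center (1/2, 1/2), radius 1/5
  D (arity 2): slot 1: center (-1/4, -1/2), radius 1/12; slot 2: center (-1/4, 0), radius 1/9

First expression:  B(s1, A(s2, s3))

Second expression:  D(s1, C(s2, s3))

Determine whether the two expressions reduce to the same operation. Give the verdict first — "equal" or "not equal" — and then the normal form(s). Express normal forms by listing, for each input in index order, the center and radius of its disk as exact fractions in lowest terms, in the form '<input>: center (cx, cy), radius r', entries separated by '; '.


not equal — first s1: center (1/2, -1/2), radius 1/8; s2: center (11/20, -1/10), radius 1/50; s3: center (9/20, -1/20), radius 1/60, second s1: center (-1/4, -1/2), radius 1/12; s2: center (-7/36, 0), radius 1/63; s3: center (-7/36, 1/18), radius 1/45


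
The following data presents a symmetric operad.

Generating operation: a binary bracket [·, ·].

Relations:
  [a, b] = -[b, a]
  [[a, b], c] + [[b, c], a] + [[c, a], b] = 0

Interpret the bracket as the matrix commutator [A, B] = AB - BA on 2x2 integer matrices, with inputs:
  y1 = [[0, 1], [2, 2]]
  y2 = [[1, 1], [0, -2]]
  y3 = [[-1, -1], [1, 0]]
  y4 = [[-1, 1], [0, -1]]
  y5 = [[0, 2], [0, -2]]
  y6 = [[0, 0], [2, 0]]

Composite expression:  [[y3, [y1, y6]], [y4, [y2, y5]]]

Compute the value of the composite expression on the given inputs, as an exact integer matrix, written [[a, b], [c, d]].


[y1, y6] = [[2, 0], [4, -2]]
[y3, [y1, y6]] = [[-4, 4], [8, 4]]
[y2, y5] = [[0, 4], [0, 0]]
[y4, [y2, y5]] = [[0, 0], [0, 0]]
[[y3, [y1, y6]], [y4, [y2, y5]]] = [[0, 0], [0, 0]]

[[0, 0], [0, 0]]


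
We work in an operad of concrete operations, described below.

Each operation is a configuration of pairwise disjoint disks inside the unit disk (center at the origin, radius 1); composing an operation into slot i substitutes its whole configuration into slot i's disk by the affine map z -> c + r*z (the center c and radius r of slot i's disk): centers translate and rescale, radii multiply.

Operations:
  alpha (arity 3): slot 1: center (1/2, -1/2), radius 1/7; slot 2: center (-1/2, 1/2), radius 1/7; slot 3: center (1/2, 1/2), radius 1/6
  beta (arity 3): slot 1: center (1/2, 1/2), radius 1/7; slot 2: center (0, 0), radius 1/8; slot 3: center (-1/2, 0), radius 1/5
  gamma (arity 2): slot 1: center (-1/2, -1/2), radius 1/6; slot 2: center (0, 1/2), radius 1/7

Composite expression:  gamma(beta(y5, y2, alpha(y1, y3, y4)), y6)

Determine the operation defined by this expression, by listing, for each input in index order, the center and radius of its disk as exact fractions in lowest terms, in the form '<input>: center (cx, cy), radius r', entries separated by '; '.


y1: center (-17/30, -31/60), radius 1/210; y2: center (-1/2, -1/2), radius 1/48; y3: center (-3/5, -29/60), radius 1/210; y4: center (-17/30, -29/60), radius 1/180; y5: center (-5/12, -5/12), radius 1/42; y6: center (0, 1/2), radius 1/7

Each y-disk chains the slot maps above it in gamma; radii multiply.
for y5, the 2-step affine chain lands on center (-5/12, -5/12), radius 1/42
for y2, the 2-step affine chain lands on center (-1/2, -1/2), radius 1/48
for y1, the 3-step affine chain lands on center (-17/30, -31/60), radius 1/210
for y3, the 3-step affine chain lands on center (-3/5, -29/60), radius 1/210
for y4, the 3-step affine chain lands on center (-17/30, -29/60), radius 1/180
for y6, the 1-step affine chain lands on center (0, 1/2), radius 1/7


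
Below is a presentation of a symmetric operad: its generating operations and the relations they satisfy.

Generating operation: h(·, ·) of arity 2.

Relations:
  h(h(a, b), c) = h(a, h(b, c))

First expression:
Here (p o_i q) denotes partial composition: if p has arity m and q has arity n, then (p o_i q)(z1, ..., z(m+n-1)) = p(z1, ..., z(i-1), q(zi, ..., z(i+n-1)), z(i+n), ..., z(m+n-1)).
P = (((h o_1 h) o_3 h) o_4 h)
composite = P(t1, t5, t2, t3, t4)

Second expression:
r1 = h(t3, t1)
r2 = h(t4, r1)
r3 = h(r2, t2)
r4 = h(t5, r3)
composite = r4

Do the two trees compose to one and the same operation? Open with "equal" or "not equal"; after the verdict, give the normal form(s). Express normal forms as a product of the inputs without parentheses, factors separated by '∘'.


not equal — first t1 ∘ t5 ∘ t2 ∘ t3 ∘ t4, second t5 ∘ t4 ∘ t3 ∘ t1 ∘ t2

In normal form, the first expression is t1 ∘ t5 ∘ t2 ∘ t3 ∘ t4
In normal form, the second expression is t5 ∘ t4 ∘ t3 ∘ t1 ∘ t2
The forms do not match — not equal.


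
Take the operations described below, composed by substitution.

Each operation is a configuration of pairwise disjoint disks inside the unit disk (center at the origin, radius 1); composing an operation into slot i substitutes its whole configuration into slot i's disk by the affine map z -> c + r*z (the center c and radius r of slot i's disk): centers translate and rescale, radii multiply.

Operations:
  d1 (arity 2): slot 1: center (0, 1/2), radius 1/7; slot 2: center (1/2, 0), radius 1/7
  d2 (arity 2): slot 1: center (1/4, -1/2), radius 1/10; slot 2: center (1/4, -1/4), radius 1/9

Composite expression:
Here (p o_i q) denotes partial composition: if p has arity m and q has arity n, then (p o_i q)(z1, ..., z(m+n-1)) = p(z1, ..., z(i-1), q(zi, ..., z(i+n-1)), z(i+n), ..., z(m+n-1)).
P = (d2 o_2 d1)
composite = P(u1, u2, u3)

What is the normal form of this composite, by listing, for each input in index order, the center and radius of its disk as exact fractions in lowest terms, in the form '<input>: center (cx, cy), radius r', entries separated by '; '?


u1: center (1/4, -1/2), radius 1/10; u2: center (1/4, -7/36), radius 1/63; u3: center (11/36, -1/4), radius 1/63

Nesting under d2 composes maps z -> c + r*z down each u-path.
input u1: composing its 1 substitution step yields center (1/4, -1/2), radius 1/10
input u2: composing its 2 substitution steps yields center (1/4, -7/36), radius 1/63
input u3: composing its 2 substitution steps yields center (11/36, -1/4), radius 1/63


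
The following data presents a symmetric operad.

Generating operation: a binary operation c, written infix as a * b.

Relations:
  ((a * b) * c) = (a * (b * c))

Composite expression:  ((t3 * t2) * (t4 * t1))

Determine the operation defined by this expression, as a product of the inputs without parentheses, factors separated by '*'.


All parenthesizations of c agree; list the t-inputs left to right.
(t3 * t2) spells out as t3 * t2
(t4 * t1) spells out as t4 * t1
((t3 * t2) * (t4 * t1)) spells out as t3 * t2 * t4 * t1

t3 * t2 * t4 * t1


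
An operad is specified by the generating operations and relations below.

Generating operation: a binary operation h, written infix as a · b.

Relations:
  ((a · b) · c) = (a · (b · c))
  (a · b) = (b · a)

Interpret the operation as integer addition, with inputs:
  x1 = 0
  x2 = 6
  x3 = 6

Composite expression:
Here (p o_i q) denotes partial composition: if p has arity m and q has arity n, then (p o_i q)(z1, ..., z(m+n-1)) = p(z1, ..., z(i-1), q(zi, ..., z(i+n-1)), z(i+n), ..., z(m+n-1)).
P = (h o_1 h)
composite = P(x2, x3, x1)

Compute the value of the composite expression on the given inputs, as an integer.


(x2 · x3) = 12
((x2 · x3) · x1) = 12

12


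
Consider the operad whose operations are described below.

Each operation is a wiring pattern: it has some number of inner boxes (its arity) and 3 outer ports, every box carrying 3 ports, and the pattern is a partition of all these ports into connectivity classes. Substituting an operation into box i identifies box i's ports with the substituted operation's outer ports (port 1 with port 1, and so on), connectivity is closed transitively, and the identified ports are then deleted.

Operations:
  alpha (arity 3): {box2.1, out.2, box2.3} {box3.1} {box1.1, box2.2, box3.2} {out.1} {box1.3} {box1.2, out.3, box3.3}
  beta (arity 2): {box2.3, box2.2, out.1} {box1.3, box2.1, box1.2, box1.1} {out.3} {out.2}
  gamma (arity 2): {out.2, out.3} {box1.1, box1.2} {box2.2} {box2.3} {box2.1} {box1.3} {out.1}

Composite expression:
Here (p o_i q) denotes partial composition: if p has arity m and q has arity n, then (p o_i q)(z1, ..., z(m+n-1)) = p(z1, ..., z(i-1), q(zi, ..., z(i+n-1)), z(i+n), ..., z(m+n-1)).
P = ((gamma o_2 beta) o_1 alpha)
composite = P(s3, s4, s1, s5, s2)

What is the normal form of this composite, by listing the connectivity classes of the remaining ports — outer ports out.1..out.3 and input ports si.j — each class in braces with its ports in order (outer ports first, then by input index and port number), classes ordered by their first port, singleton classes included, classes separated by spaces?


{out.1} {out.2, out.3} {s1.1} {s1.2, s3.1, s4.2} {s1.3, s3.2} {s2.1, s5.1, s5.2, s5.3} {s2.2, s2.3} {s3.3} {s4.1, s4.3}

Connectivity passes through glued gamma-boundaries; trace each wire chain.
alpha over (s3, s4, s1) gives {out.1} {out.2, s4.1, s4.3} {out.3, s1.3, s3.2} {s1.1} {s1.2, s3.1, s4.2} {s3.3}, out.j being that stage's outer ports
beta over (s5, s2) gives {out.1, s2.2, s2.3} {out.2} {out.3} {s2.1, s5.1, s5.2, s5.3}, out.j being that stage's outer ports
gamma over (s3, s4, s1, s5, s2) gives {out.1} {out.2, out.3} {s1.1} {s1.2, s3.1, s4.2} {s1.3, s3.2} {s2.1, s5.1, s5.2, s5.3} {s2.2, s2.3} {s3.3} {s4.1, s4.3}, out.j being that stage's outer ports


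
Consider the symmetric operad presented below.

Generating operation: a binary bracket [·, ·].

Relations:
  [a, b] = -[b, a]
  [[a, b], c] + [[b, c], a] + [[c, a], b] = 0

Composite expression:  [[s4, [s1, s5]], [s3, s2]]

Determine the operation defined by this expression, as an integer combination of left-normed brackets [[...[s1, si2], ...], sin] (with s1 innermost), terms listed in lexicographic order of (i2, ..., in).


[[[[s1, s5], s4], s2], s3] - [[[[s1, s5], s4], s3], s2]

A multilinear Lie element is pinned by s1-initial words (s1 innermost).
Composite bracket: [[s4, [s1, s5]], [s3, s2]]
The bracket unfolds into 16 signed words via [a, b] = ab - ba (2^4 = 16).
Coefficients come from the s1-initial words:
  the word s1s5s4s2s3 carries sign +1 and contributes +[[[[s1, s5], s4], s2], s3]
  the word s1s5s4s3s2 carries sign -1 and contributes -[[[[s1, s5], s4], s3], s2]


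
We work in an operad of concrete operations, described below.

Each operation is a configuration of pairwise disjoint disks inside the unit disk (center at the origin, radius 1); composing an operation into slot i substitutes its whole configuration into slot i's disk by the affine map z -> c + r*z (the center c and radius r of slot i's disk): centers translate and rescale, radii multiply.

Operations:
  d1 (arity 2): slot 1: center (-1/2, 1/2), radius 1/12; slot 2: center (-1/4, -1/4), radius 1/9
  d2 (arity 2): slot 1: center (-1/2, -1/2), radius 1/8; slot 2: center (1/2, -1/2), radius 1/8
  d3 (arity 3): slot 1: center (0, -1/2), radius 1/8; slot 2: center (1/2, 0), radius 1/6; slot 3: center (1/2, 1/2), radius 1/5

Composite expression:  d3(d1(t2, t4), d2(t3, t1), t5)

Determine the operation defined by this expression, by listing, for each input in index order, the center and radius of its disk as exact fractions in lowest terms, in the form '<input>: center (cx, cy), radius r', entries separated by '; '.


t1: center (7/12, -1/12), radius 1/48; t2: center (-1/16, -7/16), radius 1/96; t3: center (5/12, -1/12), radius 1/48; t4: center (-1/32, -17/32), radius 1/72; t5: center (1/2, 1/2), radius 1/5

Nesting under d3 composes maps z -> c + r*z down each t-path.
t2: after 2 affine steps, its disk has center (-1/16, -7/16), radius 1/96
t4: after 2 affine steps, its disk has center (-1/32, -17/32), radius 1/72
t3: after 2 affine steps, its disk has center (5/12, -1/12), radius 1/48
t1: after 2 affine steps, its disk has center (7/12, -1/12), radius 1/48
t5: after 1 affine step, its disk has center (1/2, 1/2), radius 1/5


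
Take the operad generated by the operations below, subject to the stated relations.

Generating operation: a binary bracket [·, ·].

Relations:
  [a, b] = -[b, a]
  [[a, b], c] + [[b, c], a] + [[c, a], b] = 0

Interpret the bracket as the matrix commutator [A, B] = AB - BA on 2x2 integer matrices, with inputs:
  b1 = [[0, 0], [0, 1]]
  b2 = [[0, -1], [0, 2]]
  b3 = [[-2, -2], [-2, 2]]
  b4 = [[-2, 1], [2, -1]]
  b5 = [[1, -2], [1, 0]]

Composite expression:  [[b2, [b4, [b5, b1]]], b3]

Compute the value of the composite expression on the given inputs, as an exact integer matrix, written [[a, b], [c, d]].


[[-8, 4], [12, 8]]

[b5, b1] = [[0, -2], [-1, 0]]
[b4, [b5, b1]] = [[3, 2], [-1, -3]]
[b2, [b4, [b5, b1]]] = [[1, 2], [-2, -1]]
[[b2, [b4, [b5, b1]]], b3] = [[-8, 4], [12, 8]]


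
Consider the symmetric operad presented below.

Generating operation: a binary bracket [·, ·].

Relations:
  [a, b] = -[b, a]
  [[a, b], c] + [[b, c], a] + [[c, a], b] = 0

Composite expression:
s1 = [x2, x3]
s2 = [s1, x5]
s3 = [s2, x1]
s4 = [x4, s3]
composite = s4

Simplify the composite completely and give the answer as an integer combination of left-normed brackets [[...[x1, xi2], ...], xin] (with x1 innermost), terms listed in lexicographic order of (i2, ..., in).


[[[[x1, x2], x3], x5], x4] - [[[[x1, x3], x2], x5], x4] - [[[[x1, x5], x2], x3], x4] + [[[[x1, x5], x3], x2], x4]


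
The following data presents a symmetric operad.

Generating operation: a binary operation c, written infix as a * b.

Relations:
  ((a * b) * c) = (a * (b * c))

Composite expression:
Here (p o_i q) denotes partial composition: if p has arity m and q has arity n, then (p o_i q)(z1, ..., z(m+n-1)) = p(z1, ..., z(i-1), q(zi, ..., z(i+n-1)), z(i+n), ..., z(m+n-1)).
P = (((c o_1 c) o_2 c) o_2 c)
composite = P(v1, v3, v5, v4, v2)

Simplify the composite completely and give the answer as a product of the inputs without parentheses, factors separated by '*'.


v1 * v3 * v5 * v4 * v2

All parenthesizations of c agree; list the v-inputs left to right.
(v3 * v5) reduces to v3 * v5
((v3 * v5) * v4) reduces to v3 * v5 * v4
(v1 * ((v3 * v5) * v4)) reduces to v1 * v3 * v5 * v4
((v1 * ((v3 * v5) * v4)) * v2) reduces to v1 * v3 * v5 * v4 * v2


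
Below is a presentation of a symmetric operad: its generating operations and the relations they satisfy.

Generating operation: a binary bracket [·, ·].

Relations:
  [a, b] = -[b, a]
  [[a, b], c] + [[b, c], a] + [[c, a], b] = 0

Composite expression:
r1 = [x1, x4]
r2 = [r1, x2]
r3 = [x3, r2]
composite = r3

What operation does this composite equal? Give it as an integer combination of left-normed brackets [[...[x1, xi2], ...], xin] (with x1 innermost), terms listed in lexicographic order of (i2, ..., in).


-[[[x1, x4], x2], x3]

In the tensor algebra, words opening x1 carry the x1-anchored form.
Composite bracket: [x3, [[x1, x4], x2]]
Expanding via [a, b] = ab - ba: 8 signed words (2^3 = 8).
Collect the words opening with x1:
  word x1x4x2x3 has sign -1, contributing -[[[x1, x4], x2], x3]


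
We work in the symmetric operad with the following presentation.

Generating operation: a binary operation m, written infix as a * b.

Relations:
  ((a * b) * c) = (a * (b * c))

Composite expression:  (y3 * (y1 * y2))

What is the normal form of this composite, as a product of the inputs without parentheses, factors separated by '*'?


Every regrouping of m is equal, so read the y-inputs in written order.
(y1 * y2) unparenthesizes to y1 * y2
(y3 * (y1 * y2)) unparenthesizes to y3 * y1 * y2

y3 * y1 * y2


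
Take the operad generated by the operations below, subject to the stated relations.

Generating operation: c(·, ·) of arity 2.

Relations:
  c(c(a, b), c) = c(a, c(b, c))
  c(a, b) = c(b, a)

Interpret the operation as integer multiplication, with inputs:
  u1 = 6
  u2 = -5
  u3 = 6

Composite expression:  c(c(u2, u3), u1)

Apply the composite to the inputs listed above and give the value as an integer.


-180

c(u2, u3) = -30
c(c(u2, u3), u1) = -180


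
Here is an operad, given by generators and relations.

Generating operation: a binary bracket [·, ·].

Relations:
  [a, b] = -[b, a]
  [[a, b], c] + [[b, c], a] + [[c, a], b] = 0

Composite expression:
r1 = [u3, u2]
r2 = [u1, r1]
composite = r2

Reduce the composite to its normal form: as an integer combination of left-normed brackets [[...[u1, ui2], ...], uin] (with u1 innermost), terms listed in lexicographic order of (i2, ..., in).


Left-normed coefficients sit on the u1-initial expansion words.
Composite bracket: [u1, [u3, u2]]
Under [a, b] = ab - ba we get 4 signed associative words (2^2 = 4).
Coefficients come from the u1-initial words:
  u1u2u3 (sign -1) contributes -[[u1, u2], u3]
  u1u3u2 (sign +1) contributes +[[u1, u3], u2]

-[[u1, u2], u3] + [[u1, u3], u2]


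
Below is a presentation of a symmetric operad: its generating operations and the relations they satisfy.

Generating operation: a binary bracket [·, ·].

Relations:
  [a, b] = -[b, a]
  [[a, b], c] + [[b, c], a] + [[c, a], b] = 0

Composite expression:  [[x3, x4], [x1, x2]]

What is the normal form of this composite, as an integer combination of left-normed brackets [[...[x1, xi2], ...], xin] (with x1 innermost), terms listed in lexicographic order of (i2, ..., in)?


-[[[x1, x2], x3], x4] + [[[x1, x2], x4], x3]

Antisymmetry and Jacobi reduce to x1-anchored left-normed brackets.
Composite bracket: [[x3, x4], [x1, x2]]
Under [a, b] = ab - ba we get 8 signed associative words (2^3 = 8).
The x1-initial words carry the normal form:
  word x1x2x3x4 has sign -1, contributing -[[[x1, x2], x3], x4]
  word x1x2x4x3 has sign +1, contributing +[[[x1, x2], x4], x3]


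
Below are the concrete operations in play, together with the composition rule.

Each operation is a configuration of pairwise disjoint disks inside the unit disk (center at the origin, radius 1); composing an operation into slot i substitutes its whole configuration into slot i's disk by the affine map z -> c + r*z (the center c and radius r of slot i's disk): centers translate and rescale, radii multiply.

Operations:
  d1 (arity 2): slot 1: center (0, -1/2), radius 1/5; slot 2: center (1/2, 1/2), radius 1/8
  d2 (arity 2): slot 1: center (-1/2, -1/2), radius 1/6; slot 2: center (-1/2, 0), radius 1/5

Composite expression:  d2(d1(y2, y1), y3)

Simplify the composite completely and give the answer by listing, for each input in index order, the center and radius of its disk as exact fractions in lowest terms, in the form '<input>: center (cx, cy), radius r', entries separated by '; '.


y1: center (-5/12, -5/12), radius 1/48; y2: center (-1/2, -7/12), radius 1/30; y3: center (-1/2, 0), radius 1/5

Only the slot chain above each y matters under d2; compose those maps.
y2: after 2 affine steps, its disk has center (-1/2, -7/12), radius 1/30
y1: after 2 affine steps, its disk has center (-5/12, -5/12), radius 1/48
y3: after 1 affine step, its disk has center (-1/2, 0), radius 1/5


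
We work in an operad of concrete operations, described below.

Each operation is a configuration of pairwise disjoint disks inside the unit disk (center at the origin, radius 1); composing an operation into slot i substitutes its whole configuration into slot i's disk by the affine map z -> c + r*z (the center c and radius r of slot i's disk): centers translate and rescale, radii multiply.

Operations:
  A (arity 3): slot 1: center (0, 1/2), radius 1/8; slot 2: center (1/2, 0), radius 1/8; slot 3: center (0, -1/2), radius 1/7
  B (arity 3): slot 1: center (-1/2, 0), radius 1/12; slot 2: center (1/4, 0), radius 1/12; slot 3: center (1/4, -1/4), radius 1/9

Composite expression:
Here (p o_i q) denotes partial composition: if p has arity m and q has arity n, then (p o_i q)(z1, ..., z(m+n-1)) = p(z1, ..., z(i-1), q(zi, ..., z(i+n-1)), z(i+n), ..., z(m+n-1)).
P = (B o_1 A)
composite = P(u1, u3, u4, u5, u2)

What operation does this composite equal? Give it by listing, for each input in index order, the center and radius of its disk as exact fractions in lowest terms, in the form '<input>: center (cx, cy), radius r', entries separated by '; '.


Nesting under B composes maps z -> c + r*z down each u-path.
for u1, the 2-step affine chain lands on center (-1/2, 1/24), radius 1/96
for u3, the 2-step affine chain lands on center (-11/24, 0), radius 1/96
for u4, the 2-step affine chain lands on center (-1/2, -1/24), radius 1/84
for u5, the 1-step affine chain lands on center (1/4, 0), radius 1/12
for u2, the 1-step affine chain lands on center (1/4, -1/4), radius 1/9

u1: center (-1/2, 1/24), radius 1/96; u2: center (1/4, -1/4), radius 1/9; u3: center (-11/24, 0), radius 1/96; u4: center (-1/2, -1/24), radius 1/84; u5: center (1/4, 0), radius 1/12


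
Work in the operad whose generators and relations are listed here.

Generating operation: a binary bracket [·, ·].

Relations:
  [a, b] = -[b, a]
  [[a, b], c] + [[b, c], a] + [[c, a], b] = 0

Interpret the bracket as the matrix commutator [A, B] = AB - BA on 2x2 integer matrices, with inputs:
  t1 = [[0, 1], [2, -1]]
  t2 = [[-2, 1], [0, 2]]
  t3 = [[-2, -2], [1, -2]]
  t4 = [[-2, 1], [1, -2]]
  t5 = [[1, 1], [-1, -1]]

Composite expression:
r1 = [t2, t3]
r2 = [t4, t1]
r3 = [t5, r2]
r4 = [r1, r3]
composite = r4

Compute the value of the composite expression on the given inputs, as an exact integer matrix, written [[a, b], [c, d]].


[[-16, -8], [8, 16]]

[t2, t3] = [[1, 8], [4, -1]]
[t4, t1] = [[1, -1], [1, -1]]
[t5, [t4, t1]] = [[0, -4], [-4, 0]]
[[t2, t3], [t5, [t4, t1]]] = [[-16, -8], [8, 16]]


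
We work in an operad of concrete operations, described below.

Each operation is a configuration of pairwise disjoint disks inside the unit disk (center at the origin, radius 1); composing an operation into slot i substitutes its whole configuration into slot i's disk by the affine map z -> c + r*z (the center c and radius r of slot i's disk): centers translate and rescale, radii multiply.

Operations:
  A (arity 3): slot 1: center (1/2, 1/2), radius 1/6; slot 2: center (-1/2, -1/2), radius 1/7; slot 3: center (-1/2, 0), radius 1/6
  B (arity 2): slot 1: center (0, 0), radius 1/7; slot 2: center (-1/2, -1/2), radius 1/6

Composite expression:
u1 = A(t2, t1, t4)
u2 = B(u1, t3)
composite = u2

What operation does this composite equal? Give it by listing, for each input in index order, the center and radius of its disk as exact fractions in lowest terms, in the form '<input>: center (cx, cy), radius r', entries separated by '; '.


t1: center (-1/14, -1/14), radius 1/49; t2: center (1/14, 1/14), radius 1/42; t3: center (-1/2, -1/2), radius 1/6; t4: center (-1/14, 0), radius 1/42


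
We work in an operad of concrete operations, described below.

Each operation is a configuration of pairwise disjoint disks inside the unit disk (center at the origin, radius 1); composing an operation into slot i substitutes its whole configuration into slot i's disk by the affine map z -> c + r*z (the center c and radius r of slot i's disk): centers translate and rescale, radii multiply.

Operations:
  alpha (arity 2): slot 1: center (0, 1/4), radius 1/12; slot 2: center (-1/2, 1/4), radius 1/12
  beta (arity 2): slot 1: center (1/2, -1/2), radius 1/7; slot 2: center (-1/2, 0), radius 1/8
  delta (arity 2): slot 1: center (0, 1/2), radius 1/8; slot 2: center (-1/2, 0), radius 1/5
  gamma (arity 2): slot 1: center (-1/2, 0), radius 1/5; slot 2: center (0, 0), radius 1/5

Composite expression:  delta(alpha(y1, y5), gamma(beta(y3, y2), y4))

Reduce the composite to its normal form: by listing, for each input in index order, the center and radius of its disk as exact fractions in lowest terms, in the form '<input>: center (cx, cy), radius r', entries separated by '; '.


y1: center (0, 17/32), radius 1/96; y2: center (-31/50, 0), radius 1/200; y3: center (-29/50, -1/50), radius 1/175; y4: center (-1/2, 0), radius 1/25; y5: center (-1/16, 17/32), radius 1/96


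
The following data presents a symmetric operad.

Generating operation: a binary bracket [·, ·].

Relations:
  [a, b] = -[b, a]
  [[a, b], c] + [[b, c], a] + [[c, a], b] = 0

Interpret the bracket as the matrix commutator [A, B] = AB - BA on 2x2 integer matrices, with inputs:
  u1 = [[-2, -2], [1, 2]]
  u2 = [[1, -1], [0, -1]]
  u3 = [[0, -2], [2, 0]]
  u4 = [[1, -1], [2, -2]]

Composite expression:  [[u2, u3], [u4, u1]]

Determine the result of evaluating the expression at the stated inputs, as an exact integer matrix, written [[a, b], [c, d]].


[[4, 64], [-68, -4]]


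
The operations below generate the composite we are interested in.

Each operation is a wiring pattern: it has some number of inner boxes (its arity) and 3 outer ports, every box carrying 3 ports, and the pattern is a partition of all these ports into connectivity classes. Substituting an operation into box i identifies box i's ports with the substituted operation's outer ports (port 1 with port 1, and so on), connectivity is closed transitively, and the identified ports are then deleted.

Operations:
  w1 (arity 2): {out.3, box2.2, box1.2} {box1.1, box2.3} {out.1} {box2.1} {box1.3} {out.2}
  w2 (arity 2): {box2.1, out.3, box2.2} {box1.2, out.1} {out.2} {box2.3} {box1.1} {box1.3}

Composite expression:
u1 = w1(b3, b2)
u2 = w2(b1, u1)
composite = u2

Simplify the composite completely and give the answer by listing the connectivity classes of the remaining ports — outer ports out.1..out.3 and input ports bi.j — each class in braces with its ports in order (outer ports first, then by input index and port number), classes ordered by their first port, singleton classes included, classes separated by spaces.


Substituting into w2 glues patterns; closure does the rest.
composing w1 on (b3, b2), with out.j its own outer ports: {out.1} {out.2} {out.3, b2.2, b3.2} {b2.1} {b2.3, b3.1} {b3.3}
composing w2 on (b1, b3, b2), with out.j its own outer ports: {out.1, b1.2} {out.2} {out.3} {b1.1} {b1.3} {b2.1} {b2.2, b3.2} {b2.3, b3.1} {b3.3}

{out.1, b1.2} {out.2} {out.3} {b1.1} {b1.3} {b2.1} {b2.2, b3.2} {b2.3, b3.1} {b3.3}


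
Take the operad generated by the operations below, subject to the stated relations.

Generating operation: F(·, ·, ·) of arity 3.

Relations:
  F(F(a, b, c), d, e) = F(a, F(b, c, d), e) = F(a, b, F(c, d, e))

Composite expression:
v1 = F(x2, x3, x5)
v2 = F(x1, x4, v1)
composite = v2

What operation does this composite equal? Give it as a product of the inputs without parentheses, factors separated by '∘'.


All parenthesizations of F agree; list the x-inputs left to right.
F(x2, x3, x5) flattens to x2 ∘ x3 ∘ x5
F(x1, x4, F(x2, x3, x5)) flattens to x1 ∘ x4 ∘ x2 ∘ x3 ∘ x5

x1 ∘ x4 ∘ x2 ∘ x3 ∘ x5


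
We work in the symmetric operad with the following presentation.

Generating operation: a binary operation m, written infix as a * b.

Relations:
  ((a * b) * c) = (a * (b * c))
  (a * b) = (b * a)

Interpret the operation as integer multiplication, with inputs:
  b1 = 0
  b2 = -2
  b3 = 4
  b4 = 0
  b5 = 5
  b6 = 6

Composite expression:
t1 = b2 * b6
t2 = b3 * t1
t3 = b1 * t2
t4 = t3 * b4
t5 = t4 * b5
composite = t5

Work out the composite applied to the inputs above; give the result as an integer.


(b2 * b6) = -12
(b3 * (b2 * b6)) = -48
(b1 * (b3 * (b2 * b6))) = 0
((b1 * (b3 * (b2 * b6))) * b4) = 0
(((b1 * (b3 * (b2 * b6))) * b4) * b5) = 0

0


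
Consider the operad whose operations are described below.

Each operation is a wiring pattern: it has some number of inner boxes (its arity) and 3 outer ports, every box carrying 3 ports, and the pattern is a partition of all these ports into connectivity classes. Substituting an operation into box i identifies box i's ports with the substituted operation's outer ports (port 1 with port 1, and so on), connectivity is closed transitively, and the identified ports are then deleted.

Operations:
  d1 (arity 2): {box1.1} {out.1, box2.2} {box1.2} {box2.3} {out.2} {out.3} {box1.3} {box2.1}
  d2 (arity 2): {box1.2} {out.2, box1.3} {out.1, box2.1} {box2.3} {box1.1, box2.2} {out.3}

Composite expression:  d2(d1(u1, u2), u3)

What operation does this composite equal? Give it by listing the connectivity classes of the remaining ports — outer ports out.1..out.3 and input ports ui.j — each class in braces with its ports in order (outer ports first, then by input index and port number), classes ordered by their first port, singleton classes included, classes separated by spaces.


{out.1, u3.1} {out.2} {out.3} {u1.1} {u1.2} {u1.3} {u2.1} {u2.2, u3.2} {u2.3} {u3.3}

Two ports join when wires chain via d2-identified ports.
through d1, on inputs (u1, u2): {out.1, u2.2} {out.2} {out.3} {u1.1} {u1.2} {u1.3} {u2.1} {u2.3} (out.j = stage outer ports)
through d2, on inputs (u1, u2, u3): {out.1, u3.1} {out.2} {out.3} {u1.1} {u1.2} {u1.3} {u2.1} {u2.2, u3.2} {u2.3} {u3.3} (out.j = stage outer ports)


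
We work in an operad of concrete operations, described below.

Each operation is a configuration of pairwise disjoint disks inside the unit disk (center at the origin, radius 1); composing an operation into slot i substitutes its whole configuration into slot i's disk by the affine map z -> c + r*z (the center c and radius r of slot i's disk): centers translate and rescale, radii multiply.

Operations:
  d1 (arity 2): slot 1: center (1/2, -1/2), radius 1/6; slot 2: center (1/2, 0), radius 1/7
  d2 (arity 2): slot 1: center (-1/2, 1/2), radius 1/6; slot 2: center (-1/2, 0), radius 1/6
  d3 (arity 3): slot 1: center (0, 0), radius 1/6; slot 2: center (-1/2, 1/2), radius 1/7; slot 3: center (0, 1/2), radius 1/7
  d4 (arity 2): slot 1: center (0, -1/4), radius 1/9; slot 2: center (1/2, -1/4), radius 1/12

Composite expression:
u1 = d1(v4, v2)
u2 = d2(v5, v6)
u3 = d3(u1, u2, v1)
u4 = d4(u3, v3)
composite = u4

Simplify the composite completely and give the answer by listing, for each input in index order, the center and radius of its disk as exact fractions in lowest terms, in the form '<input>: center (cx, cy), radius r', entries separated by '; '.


v1: center (0, -7/36), radius 1/63; v2: center (1/108, -1/4), radius 1/378; v3: center (1/2, -1/4), radius 1/12; v4: center (1/108, -7/27), radius 1/324; v5: center (-4/63, -47/252), radius 1/378; v6: center (-4/63, -7/36), radius 1/378

Nesting under d4 composes maps z -> c + r*z down each v-path.
v4: after 3 affine steps, its disk has center (1/108, -7/27), radius 1/324
v2: after 3 affine steps, its disk has center (1/108, -1/4), radius 1/378
v5: after 3 affine steps, its disk has center (-4/63, -47/252), radius 1/378
v6: after 3 affine steps, its disk has center (-4/63, -7/36), radius 1/378
v1: after 2 affine steps, its disk has center (0, -7/36), radius 1/63
v3: after 1 affine step, its disk has center (1/2, -1/4), radius 1/12


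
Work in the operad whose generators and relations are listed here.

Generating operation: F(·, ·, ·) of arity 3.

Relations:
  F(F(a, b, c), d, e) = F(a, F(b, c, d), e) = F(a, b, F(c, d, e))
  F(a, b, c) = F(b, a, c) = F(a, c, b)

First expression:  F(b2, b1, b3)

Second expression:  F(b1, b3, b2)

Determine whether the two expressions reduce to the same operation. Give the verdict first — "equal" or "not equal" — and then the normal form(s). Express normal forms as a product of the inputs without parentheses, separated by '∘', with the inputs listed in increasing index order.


Reducing the first expression gives b1 ∘ b2 ∘ b3
Reducing the second expression gives b1 ∘ b2 ∘ b3
One common form — equal.

equal — both sides give b1 ∘ b2 ∘ b3
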